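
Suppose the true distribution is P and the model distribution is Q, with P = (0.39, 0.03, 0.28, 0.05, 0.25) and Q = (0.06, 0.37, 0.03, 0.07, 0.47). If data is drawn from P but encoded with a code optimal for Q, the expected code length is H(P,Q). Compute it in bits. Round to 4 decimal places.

H(P,Q) = −Σ p·log₂ q.
  −0.39·log₂(0.06) = 1.58297
  −0.03·log₂(0.37) = 0.04303
  −0.28·log₂(0.03) = 1.41649
  −0.05·log₂(0.07) = 0.19183
  −0.25·log₂(0.47) = 0.27232
H(P,Q) = 3.5066 bits.

3.5066 bits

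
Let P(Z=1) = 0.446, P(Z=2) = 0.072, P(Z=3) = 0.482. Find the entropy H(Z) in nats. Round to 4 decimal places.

H(Z) = −Σ p·ln p.
  −(0.446)·ln(0.446) = 0.36012
  −(0.072)·ln(0.072) = 0.18944
  −(0.482)·ln(0.482) = 0.35177
Sum: 0.36012 + 0.18944 + 0.35177 = 0.9013 nats.

0.9013 nats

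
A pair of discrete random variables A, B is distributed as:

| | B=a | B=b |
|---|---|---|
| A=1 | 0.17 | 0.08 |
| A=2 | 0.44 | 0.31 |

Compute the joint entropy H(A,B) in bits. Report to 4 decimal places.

1.7710 bits

H(A,B) = −Σ p(x,y)·log₂ p(x,y) over all 4 cells.
  cell (1,a): −0.17·log₂0.17 = 0.43459
  cell (1,b): −0.08·log₂0.08 = 0.29151
  cell (2,a): −0.44·log₂0.44 = 0.52115
  cell (2,b): −0.31·log₂0.31 = 0.52379
Sum = 1.7710 bits.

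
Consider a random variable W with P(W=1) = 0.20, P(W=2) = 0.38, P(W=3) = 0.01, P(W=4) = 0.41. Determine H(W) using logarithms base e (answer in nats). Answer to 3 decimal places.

1.101 nats

H(W) = −Σ p·ln p.
  −(0.20)·ln(0.20) = 0.3219
  −(0.38)·ln(0.38) = 0.3677
  −(0.01)·ln(0.01) = 0.0461
  −(0.41)·ln(0.41) = 0.3656
Sum: 0.3219 + 0.3677 + 0.0461 + 0.3656 = 1.101 nats.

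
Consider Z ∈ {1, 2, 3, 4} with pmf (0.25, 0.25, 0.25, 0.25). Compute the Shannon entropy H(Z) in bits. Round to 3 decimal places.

2.000 bits

H(Z) = −Σ p·log₂ p.
  −(0.25)·log₂(0.25) = 0.5000
  −(0.25)·log₂(0.25) = 0.5000
  −(0.25)·log₂(0.25) = 0.5000
  −(0.25)·log₂(0.25) = 0.5000
Sum: 0.5000 + 0.5000 + 0.5000 + 0.5000 = 2.000 bits.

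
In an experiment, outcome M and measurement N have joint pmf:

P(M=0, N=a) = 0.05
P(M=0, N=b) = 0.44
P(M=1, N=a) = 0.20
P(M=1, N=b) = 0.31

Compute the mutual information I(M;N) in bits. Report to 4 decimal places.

0.0856 bits

Marginals: p(M) = (0.4900, 0.5100), p(N) = (0.2500, 0.7500).
I(M;N) = Σ p(x,y)·log₂[p(x,y)/(p(x)p(y))].
  (0,a): 0.05·log₂(0.4082) = -0.06464
  (0,b): 0.44·log₂(1.1973) = 0.11429
  (1,a): 0.20·log₂(1.5686) = 0.12990
  (1,b): 0.31·log₂(0.8105) = -0.09399
Sum = 0.0856 bits.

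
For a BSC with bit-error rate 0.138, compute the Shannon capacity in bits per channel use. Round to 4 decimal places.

0.4210 bits

Binary symmetric channel: C = 1 − h₂(ε) where h₂ is the binary entropy function.
h₂(0.138) = −0.138·log₂0.138 − 0.862·log₂0.862 = 0.5790.
C = 1 − 0.5790 = 0.4210 bits per channel use.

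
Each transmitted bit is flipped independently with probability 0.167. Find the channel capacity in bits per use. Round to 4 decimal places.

0.3492 bits

Binary symmetric channel: C = 1 − h₂(ε) where h₂ is the binary entropy function.
h₂(0.167) = −0.167·log₂0.167 − 0.833·log₂0.833 = 0.6508.
C = 1 − 0.6508 = 0.3492 bits per channel use.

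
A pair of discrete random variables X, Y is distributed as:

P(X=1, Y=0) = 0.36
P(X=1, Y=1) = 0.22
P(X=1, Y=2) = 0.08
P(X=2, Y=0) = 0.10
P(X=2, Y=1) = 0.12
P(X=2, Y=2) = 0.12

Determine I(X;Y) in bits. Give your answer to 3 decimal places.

Marginals: p(X) = (0.6600, 0.3400), p(Y) = (0.4600, 0.3400, 0.2000).
I(X;Y) = H(X) + H(Y) − H(X,Y).
H(X) = 0.9248, H(Y) = 1.5089, H(X,Y) = 2.3690.
I(X;Y) = 0.9248 + 1.5089 − 2.3690 = 0.065 bits.

0.065 bits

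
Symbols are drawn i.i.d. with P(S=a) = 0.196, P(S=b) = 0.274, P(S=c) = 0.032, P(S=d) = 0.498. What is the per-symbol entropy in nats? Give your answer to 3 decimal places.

1.131 nats

H(S) = −Σ p·ln p.
  −(0.196)·ln(0.196) = 0.3194
  −(0.274)·ln(0.274) = 0.3547
  −(0.032)·ln(0.032) = 0.1101
  −(0.498)·ln(0.498) = 0.3472
Sum: 0.3194 + 0.3547 + 0.1101 + 0.3472 = 1.131 nats.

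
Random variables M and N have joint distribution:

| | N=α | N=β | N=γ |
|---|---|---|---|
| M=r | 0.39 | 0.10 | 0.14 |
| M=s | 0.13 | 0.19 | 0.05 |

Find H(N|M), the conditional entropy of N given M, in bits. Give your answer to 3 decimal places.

Chain rule: H(N|M) = H(M,N) − H(M).
Marginals: p(M) = (0.6300, 0.3700), p(N) = (0.5200, 0.2900, 0.1900).
H(M,N) = 2.3131 bits; H(M) = 0.9507 bits.
H(N|M) = 2.3131 − 0.9507 = 1.362 bits.

1.362 bits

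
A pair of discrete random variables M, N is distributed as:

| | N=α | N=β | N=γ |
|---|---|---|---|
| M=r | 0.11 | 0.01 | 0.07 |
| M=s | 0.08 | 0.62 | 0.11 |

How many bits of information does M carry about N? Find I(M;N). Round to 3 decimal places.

0.267 bits

Marginals: p(M) = (0.1900, 0.8100), p(N) = (0.1900, 0.6300, 0.1800).
I(M;N) = H(M) + H(N) − H(M,N).
H(M) = 0.7015, H(N) = 1.3205, H(M,N) = 1.7547.
I(M;N) = 0.7015 + 1.3205 − 1.7547 = 0.267 bits.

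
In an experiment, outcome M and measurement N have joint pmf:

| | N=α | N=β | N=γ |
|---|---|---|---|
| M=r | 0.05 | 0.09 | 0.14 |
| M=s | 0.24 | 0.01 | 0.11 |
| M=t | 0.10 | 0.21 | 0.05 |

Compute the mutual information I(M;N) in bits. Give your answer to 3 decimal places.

Marginals: p(M) = (0.2800, 0.3600, 0.3600), p(N) = (0.3900, 0.3100, 0.3000).
I(M;N) = H(M) + H(N) − H(M,N).
H(M) = 1.5755, H(N) = 1.5747, H(M,N) = 2.8578.
I(M;N) = 1.5755 + 1.5747 − 2.8578 = 0.292 bits.

0.292 bits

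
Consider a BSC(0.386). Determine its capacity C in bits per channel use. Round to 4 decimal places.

0.0378 bits

Binary symmetric channel: C = 1 − h₂(ε) where h₂ is the binary entropy function.
h₂(0.386) = −0.386·log₂0.386 − 0.614·log₂0.614 = 0.9622.
C = 1 − 0.9622 = 0.0378 bits per channel use.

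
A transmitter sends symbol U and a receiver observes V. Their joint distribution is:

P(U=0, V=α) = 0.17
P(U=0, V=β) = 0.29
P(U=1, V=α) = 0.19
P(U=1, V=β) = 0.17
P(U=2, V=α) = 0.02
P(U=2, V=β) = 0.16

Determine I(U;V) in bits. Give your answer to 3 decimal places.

0.071 bits

Marginals: p(U) = (0.4600, 0.3600, 0.1800), p(V) = (0.3800, 0.6200).
I(U;V) = Σ p(x,y)·log₂[p(x,y)/(p(x)p(y))].
  (0,α): 0.17·log₂(0.9725) = -0.0068
  (0,β): 0.29·log₂(1.0168) = 0.0070
  (1,α): 0.19·log₂(1.3889) = 0.0900
  (1,β): 0.17·log₂(0.7616) = -0.0668
  (2,α): 0.02·log₂(0.2924) = -0.0355
  (2,β): 0.16·log₂(1.4337) = 0.0832
Sum = 0.071 bits.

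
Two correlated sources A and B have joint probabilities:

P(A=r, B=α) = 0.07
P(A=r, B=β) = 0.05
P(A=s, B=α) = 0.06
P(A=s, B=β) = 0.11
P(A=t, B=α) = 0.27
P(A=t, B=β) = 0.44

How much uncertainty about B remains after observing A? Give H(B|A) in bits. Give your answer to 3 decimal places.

0.957 bits

Marginals: p(A) = (0.1200, 0.1700, 0.7100), p(B) = (0.4000, 0.6000).
H(B|A) = Σ p(A) · H(B|A=·).
  A=r: p=0.1200, H(B|A=r) = 0.9799
  A=s: p=0.1700, H(B|A=s) = 0.9367
  A=t: p=0.7100, H(B|A=t) = 0.9582
Weighted sum = 0.957 bits.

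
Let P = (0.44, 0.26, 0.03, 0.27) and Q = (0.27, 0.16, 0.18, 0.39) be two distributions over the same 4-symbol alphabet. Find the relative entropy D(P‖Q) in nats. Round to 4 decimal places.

0.1881 nats

D(P‖Q) = Σ p·ln(p/q).
  0.44·ln(0.44/0.27) = 0.21488
  0.26·ln(0.26/0.16) = 0.12623
  0.03·ln(0.03/0.18) = -0.05375
  0.27·ln(0.27/0.39) = -0.09929
D(P‖Q) = 0.1881 nats.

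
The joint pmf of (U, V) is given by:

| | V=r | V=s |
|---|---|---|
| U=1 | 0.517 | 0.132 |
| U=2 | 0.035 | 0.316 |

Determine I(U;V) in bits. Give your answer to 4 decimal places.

Marginals: p(U) = (0.6490, 0.3510), p(V) = (0.5520, 0.4480).
I(U;V) = H(U) + H(V) − H(U,V).
H(U) = 0.9350, H(V) = 0.9922, H(U,V) = 1.5722.
I(U;V) = 0.9350 + 0.9922 − 1.5722 = 0.3550 bits.

0.3550 bits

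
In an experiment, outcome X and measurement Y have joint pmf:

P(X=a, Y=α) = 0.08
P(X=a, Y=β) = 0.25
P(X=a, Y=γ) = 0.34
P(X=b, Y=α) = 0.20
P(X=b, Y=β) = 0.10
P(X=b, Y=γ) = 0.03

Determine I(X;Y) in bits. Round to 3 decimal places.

Marginals: p(X) = (0.6700, 0.3300), p(Y) = (0.2800, 0.3500, 0.3700).
I(X;Y) = Σ p(x,y)·log₂[p(x,y)/(p(x)p(y))].
  (a,α): 0.08·log₂(0.4264) = -0.0984
  (a,β): 0.25·log₂(1.0661) = 0.0231
  (a,γ): 0.34·log₂(1.3715) = 0.1550
  (b,α): 0.20·log₂(2.1645) = 0.2228
  (b,β): 0.10·log₂(0.8658) = -0.0208
  (b,γ): 0.03·log₂(0.2457) = -0.0608
Sum = 0.221 bits.

0.221 bits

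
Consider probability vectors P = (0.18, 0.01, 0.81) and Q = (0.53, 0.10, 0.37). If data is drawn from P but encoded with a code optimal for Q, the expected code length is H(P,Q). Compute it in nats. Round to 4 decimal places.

H(P,Q) = −Σ p·ln q.
  −0.18·ln(0.53) = 0.11428
  −0.01·ln(0.10) = 0.02303
  −0.81·ln(0.37) = 0.80534
H(P,Q) = 0.9426 nats.

0.9426 nats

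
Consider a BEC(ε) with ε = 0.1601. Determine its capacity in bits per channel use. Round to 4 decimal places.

Binary erasure channel: capacity C = 1 − ε.
C = 1 − 0.1601 = 0.8399 bits per channel use.

0.8399 bits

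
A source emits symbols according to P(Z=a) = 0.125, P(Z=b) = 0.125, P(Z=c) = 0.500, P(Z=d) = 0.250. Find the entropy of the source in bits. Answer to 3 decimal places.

H(Z) = −Σ p·log₂ p.
  −(0.125)·log₂(0.125) = 0.3750
  −(0.125)·log₂(0.125) = 0.3750
  −(0.500)·log₂(0.500) = 0.5000
  −(0.250)·log₂(0.250) = 0.5000
Sum: 0.3750 + 0.3750 + 0.5000 + 0.5000 = 1.750 bits.

1.750 bits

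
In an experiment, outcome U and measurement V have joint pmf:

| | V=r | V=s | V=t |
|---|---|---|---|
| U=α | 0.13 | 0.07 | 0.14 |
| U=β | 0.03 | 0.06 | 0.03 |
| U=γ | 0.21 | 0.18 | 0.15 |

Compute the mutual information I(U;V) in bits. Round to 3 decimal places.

0.033 bits

Marginals: p(U) = (0.3400, 0.1200, 0.5400), p(V) = (0.3700, 0.3100, 0.3200).
I(U;V) = Σ p(x,y)·log₂[p(x,y)/(p(x)p(y))].
  (α,r): 0.13·log₂(1.0334) = 0.0062
  (α,s): 0.07·log₂(0.6641) = -0.0413
  (α,t): 0.14·log₂(1.2868) = 0.0509
  (β,r): 0.03·log₂(0.6757) = -0.0170
  (β,s): 0.06·log₂(1.6129) = 0.0414
  (β,t): 0.03·log₂(0.7812) = -0.0107
  (γ,r): 0.21·log₂(1.0511) = 0.0151
  (γ,s): 0.18·log₂(1.0753) = 0.0188
  (γ,t): 0.15·log₂(0.8681) = -0.0306
Sum = 0.033 bits.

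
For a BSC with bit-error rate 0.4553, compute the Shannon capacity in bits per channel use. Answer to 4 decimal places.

Binary symmetric channel: C = 1 − h₂(ε) where h₂ is the binary entropy function.
h₂(0.4553) = −0.4553·log₂0.4553 − 0.5447·log₂0.5447 = 0.9942.
C = 1 − 0.9942 = 0.0058 bits per channel use.

0.0058 bits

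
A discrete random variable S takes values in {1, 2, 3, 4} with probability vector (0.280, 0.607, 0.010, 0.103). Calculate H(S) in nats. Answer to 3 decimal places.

0.940 nats

H(S) = −Σ p·ln p.
  −(0.280)·ln(0.280) = 0.3564
  −(0.607)·ln(0.607) = 0.3030
  −(0.010)·ln(0.010) = 0.0461
  −(0.103)·ln(0.103) = 0.2341
Sum: 0.3564 + 0.3030 + 0.0461 + 0.2341 = 0.940 nats.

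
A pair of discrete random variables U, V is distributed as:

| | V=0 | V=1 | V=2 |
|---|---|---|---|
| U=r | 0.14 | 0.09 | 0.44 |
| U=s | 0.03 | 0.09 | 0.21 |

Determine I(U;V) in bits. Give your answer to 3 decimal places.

0.031 bits

Marginals: p(U) = (0.6700, 0.3300), p(V) = (0.1700, 0.1800, 0.6500).
I(U;V) = Σ p(x,y)·log₂[p(x,y)/(p(x)p(y))].
  (r,0): 0.14·log₂(1.2291) = 0.0417
  (r,1): 0.09·log₂(0.7463) = -0.0380
  (r,2): 0.44·log₂(1.0103) = 0.0065
  (s,0): 0.03·log₂(0.5348) = -0.0271
  (s,1): 0.09·log₂(1.5152) = 0.0540
  (s,2): 0.21·log₂(0.9790) = -0.0064
Sum = 0.031 bits.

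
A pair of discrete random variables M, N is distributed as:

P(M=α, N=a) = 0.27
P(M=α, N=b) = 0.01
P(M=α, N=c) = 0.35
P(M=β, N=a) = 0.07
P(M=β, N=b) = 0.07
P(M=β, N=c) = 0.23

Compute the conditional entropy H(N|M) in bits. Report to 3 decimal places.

Chain rule: H(N|M) = H(M,N) − H(M).
Marginals: p(M) = (0.6300, 0.3700), p(N) = (0.3400, 0.0800, 0.5800).
H(M,N) = 2.1313 bits; H(M) = 0.9507 bits.
H(N|M) = 2.1313 − 0.9507 = 1.181 bits.

1.181 bits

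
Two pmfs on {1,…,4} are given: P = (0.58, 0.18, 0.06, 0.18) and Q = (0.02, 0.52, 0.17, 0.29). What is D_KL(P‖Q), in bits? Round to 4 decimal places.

D(P‖Q) = Σ p·log₂(p/q).
  0.58·log₂(0.58/0.02) = 2.81763
  0.18·log₂(0.18/0.52) = -0.27549
  0.06·log₂(0.06/0.17) = -0.09015
  0.18·log₂(0.18/0.29) = -0.12385
D(P‖Q) = 2.3281 bits.

2.3281 bits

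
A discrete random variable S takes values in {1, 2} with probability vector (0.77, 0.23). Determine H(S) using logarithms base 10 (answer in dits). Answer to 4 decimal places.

H(S) = −Σ p·log₁₀ p.
  −(0.77)·log₁₀(0.77) = 0.08740
  −(0.23)·log₁₀(0.23) = 0.14680
Sum: 0.08740 + 0.14680 = 0.2342 dits.

0.2342 dits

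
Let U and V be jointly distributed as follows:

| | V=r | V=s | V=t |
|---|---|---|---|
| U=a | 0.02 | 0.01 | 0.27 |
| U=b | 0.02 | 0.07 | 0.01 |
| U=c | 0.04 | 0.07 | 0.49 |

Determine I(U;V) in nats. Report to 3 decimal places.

0.133 nats

Marginals: p(U) = (0.3000, 0.1000, 0.6000), p(V) = (0.0800, 0.1500, 0.7700).
I(U;V) = Σ p(x,y)·ln[p(x,y)/(p(x)p(y))].
  (a,r): 0.02·ln(0.8333) = -0.0036
  (a,s): 0.01·ln(0.2222) = -0.0150
  (a,t): 0.27·ln(1.1688) = 0.0421
  (b,r): 0.02·ln(2.5000) = 0.0183
  (b,s): 0.07·ln(4.6667) = 0.1078
  (b,t): 0.01·ln(0.1299) = -0.0204
  (c,r): 0.04·ln(0.8333) = -0.0073
  (c,s): 0.07·ln(0.7778) = -0.0176
  (c,t): 0.49·ln(1.0606) = 0.0288
Sum = 0.133 nats.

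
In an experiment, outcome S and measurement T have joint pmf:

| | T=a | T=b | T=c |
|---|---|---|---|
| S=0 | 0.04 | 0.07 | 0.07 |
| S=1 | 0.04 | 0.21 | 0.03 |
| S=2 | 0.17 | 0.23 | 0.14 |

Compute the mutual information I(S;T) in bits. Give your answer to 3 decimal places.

0.077 bits

Marginals: p(S) = (0.1800, 0.2800, 0.5400), p(T) = (0.2500, 0.5100, 0.2400).
I(S;T) = H(S) + H(T) − H(S,T).
H(S) = 1.4396, H(T) = 1.4896, H(S,T) = 2.8526.
I(S;T) = 1.4396 + 1.4896 − 2.8526 = 0.077 bits.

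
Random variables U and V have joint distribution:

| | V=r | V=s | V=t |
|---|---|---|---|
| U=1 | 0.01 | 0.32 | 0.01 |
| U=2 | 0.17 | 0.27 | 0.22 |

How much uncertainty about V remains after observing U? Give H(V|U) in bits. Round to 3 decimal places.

1.159 bits

Marginals: p(U) = (0.3400, 0.6600), p(V) = (0.1800, 0.5900, 0.2300).
H(V|U) = Σ p(U) · H(V|U=·).
  U=1: p=0.3400, H(V|U=1) = 0.3816
  U=2: p=0.6600, H(V|U=2) = 1.5599
Weighted sum = 1.159 bits.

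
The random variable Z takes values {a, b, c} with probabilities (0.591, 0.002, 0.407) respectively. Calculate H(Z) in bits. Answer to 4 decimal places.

H(Z) = −Σ p·log₂ p.
  −(0.591)·log₂(0.591) = 0.44843
  −(0.002)·log₂(0.002) = 0.01793
  −(0.407)·log₂(0.407) = 0.52784
Sum: 0.44843 + 0.01793 + 0.52784 = 0.9942 bits.

0.9942 bits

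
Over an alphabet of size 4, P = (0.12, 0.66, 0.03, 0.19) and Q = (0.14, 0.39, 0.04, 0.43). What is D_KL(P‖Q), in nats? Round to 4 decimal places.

D(P‖Q) = Σ p·ln(p/q).
  0.12·ln(0.12/0.14) = -0.01850
  0.66·ln(0.66/0.39) = 0.34722
  0.03·ln(0.03/0.04) = -0.00863
  0.19·ln(0.19/0.43) = -0.15518
D(P‖Q) = 0.1649 nats.

0.1649 nats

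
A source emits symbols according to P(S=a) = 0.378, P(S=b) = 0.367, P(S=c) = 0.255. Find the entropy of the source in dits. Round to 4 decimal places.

H(S) = −Σ p·log₁₀ p.
  −(0.378)·log₁₀(0.378) = 0.15971
  −(0.367)·log₁₀(0.367) = 0.15977
  −(0.255)·log₁₀(0.255) = 0.15133
Sum: 0.15971 + 0.15977 + 0.15133 = 0.4708 dits.

0.4708 dits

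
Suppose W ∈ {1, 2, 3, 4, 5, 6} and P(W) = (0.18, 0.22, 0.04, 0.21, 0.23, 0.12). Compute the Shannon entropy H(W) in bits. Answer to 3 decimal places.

H(W) = −Σ p·log₂ p.
  −(0.18)·log₂(0.18) = 0.4453
  −(0.22)·log₂(0.22) = 0.4806
  −(0.04)·log₂(0.04) = 0.1858
  −(0.21)·log₂(0.21) = 0.4728
  −(0.23)·log₂(0.23) = 0.4877
  −(0.12)·log₂(0.12) = 0.3671
Sum: 0.4453 + 0.4806 + 0.1858 + 0.4728 + 0.4877 + 0.3671 = 2.439 bits.

2.439 bits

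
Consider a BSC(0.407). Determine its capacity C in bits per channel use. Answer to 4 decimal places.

0.0251 bits

Binary symmetric channel: C = 1 − h₂(ε) where h₂ is the binary entropy function.
h₂(0.407) = −0.407·log₂0.407 − 0.593·log₂0.593 = 0.9749.
C = 1 − 0.9749 = 0.0251 bits per channel use.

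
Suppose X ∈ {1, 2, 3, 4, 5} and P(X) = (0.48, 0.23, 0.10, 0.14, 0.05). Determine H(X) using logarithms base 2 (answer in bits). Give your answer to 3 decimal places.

H(X) = −Σ p·log₂ p.
  −(0.48)·log₂(0.48) = 0.5083
  −(0.23)·log₂(0.23) = 0.4877
  −(0.10)·log₂(0.10) = 0.3322
  −(0.14)·log₂(0.14) = 0.3971
  −(0.05)·log₂(0.05) = 0.2161
Sum: 0.5083 + 0.4877 + 0.3322 + 0.3971 + 0.2161 = 1.941 bits.

1.941 bits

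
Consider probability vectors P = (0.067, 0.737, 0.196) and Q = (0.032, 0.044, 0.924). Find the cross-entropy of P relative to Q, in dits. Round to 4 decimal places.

H(P,Q) = −Σ p·log₁₀ q.
  −0.067·log₁₀(0.032) = 0.10015
  −0.737·log₁₀(0.044) = 0.99978
  −0.196·log₁₀(0.924) = 0.00673
H(P,Q) = 1.1067 dits.

1.1067 dits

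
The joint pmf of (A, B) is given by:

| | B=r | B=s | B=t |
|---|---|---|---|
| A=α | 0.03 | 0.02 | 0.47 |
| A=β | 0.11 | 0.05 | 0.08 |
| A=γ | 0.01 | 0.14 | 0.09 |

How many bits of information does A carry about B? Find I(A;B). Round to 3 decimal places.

Marginals: p(A) = (0.5200, 0.2400, 0.2400), p(B) = (0.1500, 0.2100, 0.6400).
I(A;B) = H(A) + H(B) − H(A,B).
H(A) = 1.4788, H(B) = 1.2954, H(A,B) = 2.4107.
I(A;B) = 1.4788 + 1.2954 − 2.4107 = 0.364 bits.

0.364 bits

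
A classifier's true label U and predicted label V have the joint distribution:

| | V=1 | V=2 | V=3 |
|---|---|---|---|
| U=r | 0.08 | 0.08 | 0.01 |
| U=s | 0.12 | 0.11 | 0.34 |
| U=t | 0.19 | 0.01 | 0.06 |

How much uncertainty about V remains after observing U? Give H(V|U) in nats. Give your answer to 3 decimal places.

Chain rule: H(V|U) = H(U,V) − H(U).
Marginals: p(U) = (0.1700, 0.5700, 0.2600), p(V) = (0.3900, 0.2000, 0.4100).
H(U,V) = 1.8446 nats; H(U) = 0.9719 nats.
H(V|U) = 1.8446 − 0.9719 = 0.873 nats.

0.873 nats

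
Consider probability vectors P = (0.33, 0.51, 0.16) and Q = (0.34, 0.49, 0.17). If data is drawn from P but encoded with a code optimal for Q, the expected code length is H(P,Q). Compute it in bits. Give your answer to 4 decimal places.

1.4475 bits

H(P,Q) = −Σ p·log₂ q.
  −0.33·log₂(0.34) = 0.51361
  −0.51·log₂(0.49) = 0.52486
  −0.16·log₂(0.17) = 0.40902
H(P,Q) = 1.4475 bits.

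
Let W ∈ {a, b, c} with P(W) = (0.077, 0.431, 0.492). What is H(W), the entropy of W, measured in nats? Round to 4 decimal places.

H(W) = −Σ p·ln p.
  −(0.077)·ln(0.077) = 0.19742
  −(0.431)·ln(0.431) = 0.36275
  −(0.492)·ln(0.492) = 0.34896
Sum: 0.19742 + 0.36275 + 0.34896 = 0.9091 nats.

0.9091 nats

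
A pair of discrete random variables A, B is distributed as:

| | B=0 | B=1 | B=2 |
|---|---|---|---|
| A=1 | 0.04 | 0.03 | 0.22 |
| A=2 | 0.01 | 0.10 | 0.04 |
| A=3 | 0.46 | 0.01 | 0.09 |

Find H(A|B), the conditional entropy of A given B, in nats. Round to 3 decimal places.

Chain rule: H(A|B) = H(A,B) − H(B).
Marginals: p(A) = (0.2900, 0.1500, 0.5600), p(B) = (0.5100, 0.1400, 0.3500).
H(A,B) = 1.5921 nats; H(B) = 0.9861 nats.
H(A|B) = 1.5921 − 0.9861 = 0.606 nats.

0.606 nats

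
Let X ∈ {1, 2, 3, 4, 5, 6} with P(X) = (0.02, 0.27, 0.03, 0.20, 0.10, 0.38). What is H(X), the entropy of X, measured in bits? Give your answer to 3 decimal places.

H(X) = −Σ p·log₂ p.
  −(0.02)·log₂(0.02) = 0.1129
  −(0.27)·log₂(0.27) = 0.5100
  −(0.03)·log₂(0.03) = 0.1518
  −(0.20)·log₂(0.20) = 0.4644
  −(0.10)·log₂(0.10) = 0.3322
  −(0.38)·log₂(0.38) = 0.5305
Sum: 0.1129 + 0.5100 + 0.1518 + 0.4644 + 0.3322 + 0.5305 = 2.102 bits.

2.102 bits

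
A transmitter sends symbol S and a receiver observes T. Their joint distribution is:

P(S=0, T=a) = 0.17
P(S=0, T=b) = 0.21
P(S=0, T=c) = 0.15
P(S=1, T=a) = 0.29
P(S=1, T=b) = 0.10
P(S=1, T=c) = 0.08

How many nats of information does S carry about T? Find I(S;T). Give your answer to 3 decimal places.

0.045 nats

Marginals: p(S) = (0.5300, 0.4700), p(T) = (0.4600, 0.3100, 0.2300).
I(S;T) = H(S) + H(T) − H(S,T).
H(S) = 0.6913, H(T) = 1.0583, H(S,T) = 1.7048.
I(S;T) = 0.6913 + 1.0583 − 1.7048 = 0.045 nats.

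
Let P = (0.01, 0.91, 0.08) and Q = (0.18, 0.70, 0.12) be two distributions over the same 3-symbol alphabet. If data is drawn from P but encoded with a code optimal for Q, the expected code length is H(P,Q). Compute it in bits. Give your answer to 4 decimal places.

H(P,Q) = −Σ p·log₂ q.
  −0.01·log₂(0.18) = 0.02474
  −0.91·log₂(0.70) = 0.46826
  −0.08·log₂(0.12) = 0.24471
H(P,Q) = 0.7377 bits.

0.7377 bits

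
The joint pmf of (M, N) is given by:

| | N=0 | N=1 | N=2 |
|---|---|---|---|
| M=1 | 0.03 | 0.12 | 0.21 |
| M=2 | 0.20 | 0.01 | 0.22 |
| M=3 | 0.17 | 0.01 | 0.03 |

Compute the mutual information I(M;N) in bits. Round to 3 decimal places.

Marginals: p(M) = (0.3600, 0.4300, 0.2100), p(N) = (0.4000, 0.1400, 0.4600).
I(M;N) = Σ p(x,y)·log₂[p(x,y)/(p(x)p(y))].
  (1,0): 0.03·log₂(0.2083) = -0.0679
  (1,1): 0.12·log₂(2.3810) = 0.1502
  (1,2): 0.21·log₂(1.2681) = 0.0720
  (2,0): 0.20·log₂(1.1628) = 0.0435
  (2,1): 0.01·log₂(0.1661) = -0.0259
  (2,2): 0.22·log₂(1.1122) = 0.0338
  (3,0): 0.17·log₂(2.0238) = 0.1729
  (3,1): 0.01·log₂(0.3401) = -0.0156
  (3,2): 0.03·log₂(0.3106) = -0.0506
Sum = 0.312 bits.

0.312 bits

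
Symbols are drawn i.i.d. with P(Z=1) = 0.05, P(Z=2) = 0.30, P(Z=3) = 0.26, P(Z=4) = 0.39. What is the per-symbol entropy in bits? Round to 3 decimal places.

H(Z) = −Σ p·log₂ p.
  −(0.05)·log₂(0.05) = 0.2161
  −(0.30)·log₂(0.30) = 0.5211
  −(0.26)·log₂(0.26) = 0.5053
  −(0.39)·log₂(0.39) = 0.5298
Sum: 0.2161 + 0.5211 + 0.5053 + 0.5298 = 1.772 bits.

1.772 bits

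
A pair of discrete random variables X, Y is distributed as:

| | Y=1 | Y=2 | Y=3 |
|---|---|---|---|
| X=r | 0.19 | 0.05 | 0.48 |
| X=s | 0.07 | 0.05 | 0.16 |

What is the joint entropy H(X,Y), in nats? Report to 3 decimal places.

H(X,Y) = −Σ p(x,y)·ln p(x,y) over all 6 cells.
  cell (r,1): −0.19·ln0.19 = 0.3155
  cell (r,2): −0.05·ln0.05 = 0.1498
  cell (r,3): −0.48·ln0.48 = 0.3523
  cell (s,1): −0.07·ln0.07 = 0.1861
  cell (s,2): −0.05·ln0.05 = 0.1498
  cell (s,3): −0.16·ln0.16 = 0.2932
Sum = 1.447 nats.

1.447 nats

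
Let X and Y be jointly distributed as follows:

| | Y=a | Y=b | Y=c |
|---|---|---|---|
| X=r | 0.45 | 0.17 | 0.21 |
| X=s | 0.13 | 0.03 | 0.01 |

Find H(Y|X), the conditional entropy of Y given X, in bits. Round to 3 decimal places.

1.369 bits

Marginals: p(X) = (0.8300, 0.1700), p(Y) = (0.5800, 0.2000, 0.2200).
H(Y|X) = Σ p(X) · H(Y|X=·).
  X=r: p=0.8300, H(Y|X=r) = 1.4490
  X=s: p=0.1700, H(Y|X=s) = 0.9780
Weighted sum = 1.369 bits.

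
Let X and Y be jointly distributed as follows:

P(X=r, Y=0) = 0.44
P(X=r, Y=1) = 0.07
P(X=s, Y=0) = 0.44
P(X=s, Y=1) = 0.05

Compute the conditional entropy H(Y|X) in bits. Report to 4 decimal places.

Chain rule: H(Y|X) = H(X,Y) − H(X).
Marginals: p(X) = (0.5100, 0.4900), p(Y) = (0.8800, 0.1200).
H(X,Y) = 1.5269 bits; H(X) = 0.9997 bits.
H(Y|X) = 1.5269 − 0.9997 = 0.5272 bits.

0.5272 bits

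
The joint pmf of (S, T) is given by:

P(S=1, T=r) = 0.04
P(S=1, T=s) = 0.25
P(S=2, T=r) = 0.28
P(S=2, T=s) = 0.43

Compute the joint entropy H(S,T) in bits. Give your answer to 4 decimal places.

1.7235 bits

H(S,T) = −Σ p(x,y)·log₂ p(x,y) over all 4 cells.
  cell (1,r): −0.04·log₂0.04 = 0.18575
  cell (1,s): −0.25·log₂0.25 = 0.50000
  cell (2,r): −0.28·log₂0.28 = 0.51422
  cell (2,s): −0.43·log₂0.43 = 0.52356
Sum = 1.7235 bits.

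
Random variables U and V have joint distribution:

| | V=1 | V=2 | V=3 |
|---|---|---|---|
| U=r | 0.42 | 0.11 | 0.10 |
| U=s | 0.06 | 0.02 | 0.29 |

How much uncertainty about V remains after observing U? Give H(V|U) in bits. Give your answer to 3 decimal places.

Chain rule: H(V|U) = H(U,V) − H(U).
Marginals: p(U) = (0.6300, 0.3700), p(V) = (0.4800, 0.1300, 0.3900).
H(U,V) = 2.0824 bits; H(U) = 0.9507 bits.
H(V|U) = 2.0824 − 0.9507 = 1.132 bits.

1.132 bits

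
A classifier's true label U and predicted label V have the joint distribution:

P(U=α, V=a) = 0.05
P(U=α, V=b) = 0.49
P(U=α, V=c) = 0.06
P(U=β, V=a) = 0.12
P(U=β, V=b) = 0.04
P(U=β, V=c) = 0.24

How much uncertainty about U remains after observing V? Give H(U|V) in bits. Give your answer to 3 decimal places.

Chain rule: H(U|V) = H(U,V) − H(V).
Marginals: p(U) = (0.6000, 0.4000), p(V) = (0.1700, 0.5300, 0.3000).
H(U,V) = 2.0109 bits; H(V) = 1.4411 bits.
H(U|V) = 2.0109 − 1.4411 = 0.570 bits.

0.570 bits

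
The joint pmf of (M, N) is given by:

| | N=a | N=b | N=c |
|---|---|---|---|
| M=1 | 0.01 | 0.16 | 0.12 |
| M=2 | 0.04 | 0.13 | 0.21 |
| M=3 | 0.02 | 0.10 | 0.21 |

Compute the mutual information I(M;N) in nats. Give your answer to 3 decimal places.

Marginals: p(M) = (0.2900, 0.3800, 0.3300), p(N) = (0.0700, 0.3900, 0.5400).
I(M;N) = H(M) + H(N) − H(M,N).
H(M) = 1.0925, H(N) = 0.8861, H(M,N) = 1.9517.
I(M;N) = 1.0925 + 0.8861 − 1.9517 = 0.027 nats.

0.027 nats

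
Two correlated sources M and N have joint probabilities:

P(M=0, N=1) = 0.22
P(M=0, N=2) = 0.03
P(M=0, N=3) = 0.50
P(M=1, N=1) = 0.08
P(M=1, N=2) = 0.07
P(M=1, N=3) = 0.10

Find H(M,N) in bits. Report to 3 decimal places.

H(M,N) = −Σ p(x,y)·log₂ p(x,y) over all 6 cells.
  cell (0,1): −0.22·log₂0.22 = 0.4806
  cell (0,2): −0.03·log₂0.03 = 0.1518
  cell (0,3): −0.50·log₂0.50 = 0.5000
  cell (1,1): −0.08·log₂0.08 = 0.2915
  cell (1,2): −0.07·log₂0.07 = 0.2686
  cell (1,3): −0.10·log₂0.10 = 0.3322
Sum = 2.025 bits.

2.025 bits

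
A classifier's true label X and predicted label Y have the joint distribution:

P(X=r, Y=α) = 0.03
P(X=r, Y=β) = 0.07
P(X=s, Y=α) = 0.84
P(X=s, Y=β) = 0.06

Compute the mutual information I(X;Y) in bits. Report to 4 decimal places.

0.1513 bits

Marginals: p(X) = (0.1000, 0.9000), p(Y) = (0.8700, 0.1300).
I(X;Y) = H(X) + H(Y) − H(X,Y).
H(X) = 0.4690, H(Y) = 0.5574, H(X,Y) = 0.8751.
I(X;Y) = 0.4690 + 0.5574 − 0.8751 = 0.1513 bits.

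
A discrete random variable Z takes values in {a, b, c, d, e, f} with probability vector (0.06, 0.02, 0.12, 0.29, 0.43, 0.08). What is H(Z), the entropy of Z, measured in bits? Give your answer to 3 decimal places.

H(Z) = −Σ p·log₂ p.
  −(0.06)·log₂(0.06) = 0.2435
  −(0.02)·log₂(0.02) = 0.1129
  −(0.12)·log₂(0.12) = 0.3671
  −(0.29)·log₂(0.29) = 0.5179
  −(0.43)·log₂(0.43) = 0.5236
  −(0.08)·log₂(0.08) = 0.2915
Sum: 0.2435 + 0.1129 + 0.3671 + 0.5179 + 0.5236 + 0.2915 = 2.056 bits.

2.056 bits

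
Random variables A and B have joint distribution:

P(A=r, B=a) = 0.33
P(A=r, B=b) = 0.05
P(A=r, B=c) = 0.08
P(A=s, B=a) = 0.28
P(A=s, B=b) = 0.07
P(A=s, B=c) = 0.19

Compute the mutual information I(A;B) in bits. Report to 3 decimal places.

0.034 bits

Marginals: p(A) = (0.4600, 0.5400), p(B) = (0.6100, 0.1200, 0.2700).
I(A;B) = H(A) + H(B) − H(A,B).
H(A) = 0.9954, H(B) = 1.3121, H(A,B) = 2.2734.
I(A;B) = 0.9954 + 1.3121 − 2.2734 = 0.034 bits.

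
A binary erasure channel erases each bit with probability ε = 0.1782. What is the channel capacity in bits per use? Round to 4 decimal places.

Binary erasure channel: capacity C = 1 − ε.
C = 1 − 0.1782 = 0.8218 bits per channel use.

0.8218 bits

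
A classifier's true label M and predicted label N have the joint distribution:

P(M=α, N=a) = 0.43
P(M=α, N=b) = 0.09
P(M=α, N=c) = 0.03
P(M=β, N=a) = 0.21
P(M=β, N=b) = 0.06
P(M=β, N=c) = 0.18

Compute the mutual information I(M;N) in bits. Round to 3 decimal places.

0.139 bits

Marginals: p(M) = (0.5500, 0.4500), p(N) = (0.6400, 0.1500, 0.2100).
I(M;N) = H(M) + H(N) − H(M,N).
H(M) = 0.9928, H(N) = 1.2954, H(M,N) = 2.1496.
I(M;N) = 0.9928 + 1.2954 − 2.1496 = 0.139 bits.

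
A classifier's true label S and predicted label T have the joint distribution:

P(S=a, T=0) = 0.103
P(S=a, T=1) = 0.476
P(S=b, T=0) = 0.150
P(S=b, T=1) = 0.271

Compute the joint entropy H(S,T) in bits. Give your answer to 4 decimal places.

1.7686 bits

H(S,T) = −Σ p(x,y)·log₂ p(x,y) over all 4 cells.
  cell (a,0): −0.103·log₂0.103 = 0.33777
  cell (a,1): −0.476·log₂0.476 = 0.50978
  cell (b,0): −0.150·log₂0.150 = 0.41054
  cell (b,1): −0.271·log₂0.271 = 0.51047
Sum = 1.7686 bits.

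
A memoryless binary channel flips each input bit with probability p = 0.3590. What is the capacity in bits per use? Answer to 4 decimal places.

Binary symmetric channel: C = 1 − h₂(ε) where h₂ is the binary entropy function.
h₂(0.3590) = −0.3590·log₂0.3590 − 0.6410·log₂0.6410 = 0.9418.
C = 1 − 0.9418 = 0.0582 bits per channel use.

0.0582 bits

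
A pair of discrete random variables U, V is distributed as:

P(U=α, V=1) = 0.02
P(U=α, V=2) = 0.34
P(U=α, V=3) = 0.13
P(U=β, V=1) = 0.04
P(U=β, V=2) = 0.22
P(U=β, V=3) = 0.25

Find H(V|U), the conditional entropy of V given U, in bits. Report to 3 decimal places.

1.191 bits

Marginals: p(U) = (0.4900, 0.5100), p(V) = (0.0600, 0.5600, 0.3800).
H(V|U) = Σ p(U) · H(V|U=·).
  U=α: p=0.4900, H(V|U=α) = 1.0621
  U=β: p=0.5100, H(V|U=β) = 1.3155
Weighted sum = 1.191 bits.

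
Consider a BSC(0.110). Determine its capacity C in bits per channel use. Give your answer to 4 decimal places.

0.5001 bits

Binary symmetric channel: C = 1 − h₂(ε) where h₂ is the binary entropy function.
h₂(0.110) = −0.110·log₂0.110 − 0.890·log₂0.890 = 0.4999.
C = 1 − 0.4999 = 0.5001 bits per channel use.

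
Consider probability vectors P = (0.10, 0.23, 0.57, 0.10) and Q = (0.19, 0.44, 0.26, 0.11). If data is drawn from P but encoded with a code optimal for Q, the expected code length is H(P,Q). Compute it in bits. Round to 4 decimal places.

1.9382 bits

H(P,Q) = −Σ p·log₂ q.
  −0.10·log₂(0.19) = 0.23959
  −0.23·log₂(0.44) = 0.27242
  −0.57·log₂(0.26) = 1.10775
  −0.10·log₂(0.11) = 0.31844
H(P,Q) = 1.9382 bits.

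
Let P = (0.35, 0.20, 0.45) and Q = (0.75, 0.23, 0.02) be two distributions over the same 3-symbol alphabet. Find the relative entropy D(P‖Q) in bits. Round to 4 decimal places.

D(P‖Q) = Σ p·log₂(p/q).
  0.35·log₂(0.35/0.75) = -0.38484
  0.20·log₂(0.20/0.23) = -0.04033
  0.45·log₂(0.45/0.02) = 2.02133
D(P‖Q) = 1.5962 bits.

1.5962 bits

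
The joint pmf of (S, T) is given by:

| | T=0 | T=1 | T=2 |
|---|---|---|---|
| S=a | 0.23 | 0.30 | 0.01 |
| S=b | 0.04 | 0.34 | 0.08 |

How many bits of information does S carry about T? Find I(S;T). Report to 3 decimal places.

0.148 bits

Marginals: p(S) = (0.5400, 0.4600), p(T) = (0.2700, 0.6400, 0.0900).
I(S;T) = Σ p(x,y)·log₂[p(x,y)/(p(x)p(y))].
  (a,0): 0.23·log₂(1.5775) = 0.1513
  (a,1): 0.30·log₂(0.8681) = -0.0612
  (a,2): 0.01·log₂(0.2058) = -0.0228
  (b,0): 0.04·log₂(0.3221) = -0.0654
  (b,1): 0.34·log₂(1.1549) = 0.0706
  (b,2): 0.08·log₂(1.9324) = 0.0760
Sum = 0.148 bits.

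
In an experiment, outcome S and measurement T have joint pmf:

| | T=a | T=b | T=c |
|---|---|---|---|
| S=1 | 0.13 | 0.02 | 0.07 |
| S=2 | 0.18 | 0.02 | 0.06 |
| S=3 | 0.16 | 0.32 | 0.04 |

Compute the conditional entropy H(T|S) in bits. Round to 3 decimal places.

Marginals: p(S) = (0.2200, 0.2600, 0.5200), p(T) = (0.4700, 0.3600, 0.1700).
H(T|S) = Σ p(S) · H(T|S=·).
  S=1: p=0.2200, H(T|S=1) = 1.2886
  S=2: p=0.2600, H(T|S=2) = 1.1401
  S=3: p=0.5200, H(T|S=3) = 1.2389
Weighted sum = 1.224 bits.

1.224 bits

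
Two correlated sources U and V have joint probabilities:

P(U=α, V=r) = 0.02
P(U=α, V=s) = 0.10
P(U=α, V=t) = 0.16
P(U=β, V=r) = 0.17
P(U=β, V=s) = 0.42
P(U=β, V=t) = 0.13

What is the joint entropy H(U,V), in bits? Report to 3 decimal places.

2.211 bits

H(U,V) = −Σ p(x,y)·log₂ p(x,y) over all 6 cells.
  cell (α,r): −0.02·log₂0.02 = 0.1129
  cell (α,s): −0.10·log₂0.10 = 0.3322
  cell (α,t): −0.16·log₂0.16 = 0.4230
  cell (β,r): −0.17·log₂0.17 = 0.4346
  cell (β,s): −0.42·log₂0.42 = 0.5256
  cell (β,t): −0.13·log₂0.13 = 0.3826
Sum = 2.211 bits.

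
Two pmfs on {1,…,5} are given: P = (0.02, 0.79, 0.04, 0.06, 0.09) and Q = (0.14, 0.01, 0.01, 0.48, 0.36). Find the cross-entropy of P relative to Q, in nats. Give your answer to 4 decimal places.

3.9976 nats

H(P,Q) = −Σ p·ln q.
  −0.02·ln(0.14) = 0.03932
  −0.79·ln(0.01) = 3.63808
  −0.04·ln(0.01) = 0.18421
  −0.06·ln(0.48) = 0.04404
  −0.09·ln(0.36) = 0.09195
H(P,Q) = 3.9976 nats.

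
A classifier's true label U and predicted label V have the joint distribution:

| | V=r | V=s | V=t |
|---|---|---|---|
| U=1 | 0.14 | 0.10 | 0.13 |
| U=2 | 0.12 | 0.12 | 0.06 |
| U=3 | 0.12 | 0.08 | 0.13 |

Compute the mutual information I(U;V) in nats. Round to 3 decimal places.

0.018 nats

Marginals: p(U) = (0.3700, 0.3000, 0.3300), p(V) = (0.3800, 0.3000, 0.3200).
I(U;V) = H(U) + H(V) − H(U,V).
H(U) = 1.0949, H(V) = 1.0935, H(U,V) = 2.1701.
I(U;V) = 1.0949 + 1.0935 − 2.1701 = 0.018 nats.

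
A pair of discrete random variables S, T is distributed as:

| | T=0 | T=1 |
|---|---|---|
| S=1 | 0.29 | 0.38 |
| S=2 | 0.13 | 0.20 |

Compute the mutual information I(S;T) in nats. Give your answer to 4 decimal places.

0.0007 nats

Marginals: p(S) = (0.6700, 0.3300), p(T) = (0.4200, 0.5800).
I(S;T) = Σ p(x,y)·ln[p(x,y)/(p(x)p(y))].
  (1,0): 0.29·ln(1.0306) = 0.00873
  (1,1): 0.38·ln(0.9779) = -0.00850
  (2,0): 0.13·ln(0.9380) = -0.00833
  (2,1): 0.20·ln(1.0449) = 0.00879
Sum = 0.0007 nats.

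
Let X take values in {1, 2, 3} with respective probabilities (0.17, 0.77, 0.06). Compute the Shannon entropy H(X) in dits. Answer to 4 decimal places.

H(X) = −Σ p·log₁₀ p.
  −(0.17)·log₁₀(0.17) = 0.13082
  −(0.77)·log₁₀(0.77) = 0.08740
  −(0.06)·log₁₀(0.06) = 0.07331
Sum: 0.13082 + 0.08740 + 0.07331 = 0.2915 dits.

0.2915 dits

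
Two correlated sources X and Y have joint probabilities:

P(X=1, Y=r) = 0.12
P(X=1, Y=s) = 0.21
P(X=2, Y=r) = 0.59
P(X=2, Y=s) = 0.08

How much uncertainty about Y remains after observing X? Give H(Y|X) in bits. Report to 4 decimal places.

Marginals: p(X) = (0.3300, 0.6700), p(Y) = (0.7100, 0.2900).
H(Y|X) = Σ p(X) · H(Y|X=·).
  X=1: p=0.3300, H(Y|X=1) = 0.9457
  X=2: p=0.6700, H(Y|X=2) = 0.5276
Weighted sum = 0.6656 bits.

0.6656 bits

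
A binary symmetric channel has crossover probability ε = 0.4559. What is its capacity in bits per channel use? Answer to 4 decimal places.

Binary symmetric channel: C = 1 − h₂(ε) where h₂ is the binary entropy function.
h₂(0.4559) = −0.4559·log₂0.4559 − 0.5441·log₂0.5441 = 0.9944.
C = 1 − 0.9944 = 0.0056 bits per channel use.

0.0056 bits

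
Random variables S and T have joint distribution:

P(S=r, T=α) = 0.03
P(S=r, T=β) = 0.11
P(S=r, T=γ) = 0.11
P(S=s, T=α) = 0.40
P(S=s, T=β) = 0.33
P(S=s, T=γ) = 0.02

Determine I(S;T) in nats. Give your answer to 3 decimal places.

0.150 nats

Marginals: p(S) = (0.2500, 0.7500), p(T) = (0.4300, 0.4400, 0.1300).
I(S;T) = Σ p(x,y)·ln[p(x,y)/(p(x)p(y))].
  (r,α): 0.03·ln(0.2791) = -0.0383
  (r,β): 0.11·ln(1.0000) = 0.0000
  (r,γ): 0.11·ln(3.3846) = 0.1341
  (s,α): 0.40·ln(1.2403) = 0.0861
  (s,β): 0.33·ln(1.0000) = 0.0000
  (s,γ): 0.02·ln(0.2051) = -0.0317
Sum = 0.150 nats.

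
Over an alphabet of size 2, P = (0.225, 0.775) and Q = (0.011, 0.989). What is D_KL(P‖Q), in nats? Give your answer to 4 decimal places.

D(P‖Q) = Σ p·ln(p/q).
  0.225·ln(0.225/0.011) = 0.67910
  0.775·ln(0.775/0.989) = -0.18897
D(P‖Q) = 0.4901 nats.

0.4901 nats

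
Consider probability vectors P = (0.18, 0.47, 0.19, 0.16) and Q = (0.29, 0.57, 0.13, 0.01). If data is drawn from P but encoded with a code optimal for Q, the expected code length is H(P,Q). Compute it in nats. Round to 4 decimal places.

H(P,Q) = −Σ p·ln q.
  −0.18·ln(0.29) = 0.22282
  −0.47·ln(0.57) = 0.26420
  −0.19·ln(0.13) = 0.38764
  −0.16·ln(0.01) = 0.73683
H(P,Q) = 1.6115 nats.

1.6115 nats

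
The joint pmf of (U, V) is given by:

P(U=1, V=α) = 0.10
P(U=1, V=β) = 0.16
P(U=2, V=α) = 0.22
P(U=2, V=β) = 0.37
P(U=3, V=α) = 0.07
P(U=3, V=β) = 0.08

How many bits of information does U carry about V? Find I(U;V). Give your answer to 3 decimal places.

Marginals: p(U) = (0.2600, 0.5900, 0.1500), p(V) = (0.3900, 0.6100).
I(U;V) = Σ p(x,y)·log₂[p(x,y)/(p(x)p(y))].
  (1,α): 0.10·log₂(0.9862) = -0.0020
  (1,β): 0.16·log₂(1.0088) = 0.0020
  (2,α): 0.22·log₂(0.9561) = -0.0142
  (2,β): 0.37·log₂(1.0281) = 0.0148
  (3,α): 0.07·log₂(1.1966) = 0.0181
  (3,β): 0.08·log₂(0.8743) = -0.0155
Sum = 0.003 bits.

0.003 bits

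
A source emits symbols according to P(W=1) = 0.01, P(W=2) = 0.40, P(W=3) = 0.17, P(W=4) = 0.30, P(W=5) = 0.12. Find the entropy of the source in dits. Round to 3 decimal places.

H(W) = −Σ p·log₁₀ p.
  −(0.01)·log₁₀(0.01) = 0.0200
  −(0.40)·log₁₀(0.40) = 0.1592
  −(0.17)·log₁₀(0.17) = 0.1308
  −(0.30)·log₁₀(0.30) = 0.1569
  −(0.12)·log₁₀(0.12) = 0.1105
Sum: 0.0200 + 0.1592 + 0.1308 + 0.1569 + 0.1105 = 0.577 dits.

0.577 dits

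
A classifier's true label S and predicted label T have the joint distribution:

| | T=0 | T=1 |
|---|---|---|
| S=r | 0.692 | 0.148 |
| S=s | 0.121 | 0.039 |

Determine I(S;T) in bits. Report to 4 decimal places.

0.0028 bits

Marginals: p(S) = (0.8400, 0.1600), p(T) = (0.8130, 0.1870).
I(S;T) = H(S) + H(T) − H(S,T).
H(S) = 0.6343, H(T) = 0.6952, H(S,T) = 1.3267.
I(S;T) = 0.6343 + 0.6952 − 1.3267 = 0.0028 bits.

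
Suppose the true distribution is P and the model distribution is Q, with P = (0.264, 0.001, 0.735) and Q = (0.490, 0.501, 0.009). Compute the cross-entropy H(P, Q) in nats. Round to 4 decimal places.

3.6513 nats

H(P,Q) = −Σ p·ln q.
  −0.264·ln(0.490) = 0.18832
  −0.001·ln(0.501) = 0.00069
  −0.735·ln(0.009) = 3.46224
H(P,Q) = 3.6513 nats.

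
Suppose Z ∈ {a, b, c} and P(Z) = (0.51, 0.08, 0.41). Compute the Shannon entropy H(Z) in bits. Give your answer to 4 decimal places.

H(Z) = −Σ p·log₂ p.
  −(0.51)·log₂(0.51) = 0.49543
  −(0.08)·log₂(0.08) = 0.29151
  −(0.41)·log₂(0.41) = 0.52738
Sum: 0.49543 + 0.29151 + 0.52738 = 1.3143 bits.

1.3143 bits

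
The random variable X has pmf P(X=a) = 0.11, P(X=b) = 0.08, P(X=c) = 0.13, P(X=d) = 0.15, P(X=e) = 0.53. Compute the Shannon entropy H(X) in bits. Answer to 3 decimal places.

H(X) = −Σ p·log₂ p.
  −(0.11)·log₂(0.11) = 0.3503
  −(0.08)·log₂(0.08) = 0.2915
  −(0.13)·log₂(0.13) = 0.3826
  −(0.15)·log₂(0.15) = 0.4105
  −(0.53)·log₂(0.53) = 0.4854
Sum: 0.3503 + 0.2915 + 0.3826 + 0.4105 + 0.4854 = 1.920 bits.

1.920 bits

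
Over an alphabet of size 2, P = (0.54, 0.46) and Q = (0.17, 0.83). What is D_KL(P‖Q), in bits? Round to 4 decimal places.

D(P‖Q) = Σ p·log₂(p/q).
  0.54·log₂(0.54/0.17) = 0.90041
  0.46·log₂(0.46/0.83) = -0.39168
D(P‖Q) = 0.5087 bits.

0.5087 bits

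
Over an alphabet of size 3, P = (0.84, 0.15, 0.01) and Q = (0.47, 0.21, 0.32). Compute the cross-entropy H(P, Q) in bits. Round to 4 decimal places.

H(P,Q) = −Σ p·log₂ q.
  −0.84·log₂(0.47) = 0.91498
  −0.15·log₂(0.21) = 0.33773
  −0.01·log₂(0.32) = 0.01644
H(P,Q) = 1.2692 bits.

1.2692 bits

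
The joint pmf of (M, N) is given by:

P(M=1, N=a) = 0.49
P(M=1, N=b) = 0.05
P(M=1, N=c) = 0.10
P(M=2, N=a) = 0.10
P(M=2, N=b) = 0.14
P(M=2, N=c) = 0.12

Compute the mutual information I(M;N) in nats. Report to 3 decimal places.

Marginals: p(M) = (0.6400, 0.3600), p(N) = (0.5900, 0.1900, 0.2200).
I(M;N) = Σ p(x,y)·ln[p(x,y)/(p(x)p(y))].
  (1,a): 0.49·ln(1.2977) = 0.1277
  (1,b): 0.05·ln(0.4112) = -0.0444
  (1,c): 0.10·ln(0.7102) = -0.0342
  (2,a): 0.10·ln(0.4708) = -0.0753
  (2,b): 0.14·ln(2.0468) = 0.1003
  (2,c): 0.12·ln(1.5152) = 0.0499
Sum = 0.124 nats.

0.124 nats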